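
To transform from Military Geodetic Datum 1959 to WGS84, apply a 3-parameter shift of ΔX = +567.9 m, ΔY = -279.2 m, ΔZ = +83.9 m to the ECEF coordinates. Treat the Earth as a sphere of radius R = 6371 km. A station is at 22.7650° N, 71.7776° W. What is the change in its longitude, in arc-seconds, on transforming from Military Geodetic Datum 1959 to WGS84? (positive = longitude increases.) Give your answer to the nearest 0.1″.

Δλ = 15.9″

sin φ = 0.386952, cos φ = 0.922100, sin λ = -0.949850, cos λ = 0.312706.
East component: ΔE = −sin λ·ΔX + cos λ·ΔY = −(-0.949850)(567.9) + (0.312706)(-279.2) = 452.11 m.
1° of latitude spans πR/180 = 111195 m; at latitude φ, 1° of longitude spans that × cos φ = 102532.8 m, so Δλ = 452.11 / 102532.8 × 3600 = 15.874″.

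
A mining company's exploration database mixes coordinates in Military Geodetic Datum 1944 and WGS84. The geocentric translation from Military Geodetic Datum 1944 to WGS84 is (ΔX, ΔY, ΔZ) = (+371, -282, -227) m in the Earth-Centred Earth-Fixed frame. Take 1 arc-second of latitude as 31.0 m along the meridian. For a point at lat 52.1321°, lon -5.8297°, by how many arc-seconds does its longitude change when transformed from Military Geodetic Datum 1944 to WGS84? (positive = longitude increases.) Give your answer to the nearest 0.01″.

Δλ = -12.76″

sin φ = 0.789428, cos φ = 0.613843, sin λ = -0.101572, cos λ = 0.994828.
East component: ΔE = −sin λ·ΔX + cos λ·ΔY = −(-0.101572)(371) + (0.994828)(-282) = -242.86 m.
1° of latitude spans 3600 × 31.00 = 111600 m; at latitude φ, 1° of longitude spans that × cos φ = 68504.9 m, so Δλ = -242.86 / 68504.9 × 3600 = -12.762″.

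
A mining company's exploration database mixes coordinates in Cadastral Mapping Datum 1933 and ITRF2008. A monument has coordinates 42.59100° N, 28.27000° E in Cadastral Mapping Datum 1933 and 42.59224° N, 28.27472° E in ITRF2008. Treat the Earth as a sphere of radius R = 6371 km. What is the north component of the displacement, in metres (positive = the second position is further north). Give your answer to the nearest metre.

ΔN = 138 m

Δφ = 42.59224° − 42.59100° = +0.00124°; Δλ = 28.27472° − 28.27000° = +0.00472°.
1° along a meridian = πR/180 = 111195 m.
ΔN = Δφ × 111195 = 137.9 m; ΔE = Δλ × 111195 × cos(42.59100°) = +0.00472 × 111195 × 0.736203 = 386.4 m.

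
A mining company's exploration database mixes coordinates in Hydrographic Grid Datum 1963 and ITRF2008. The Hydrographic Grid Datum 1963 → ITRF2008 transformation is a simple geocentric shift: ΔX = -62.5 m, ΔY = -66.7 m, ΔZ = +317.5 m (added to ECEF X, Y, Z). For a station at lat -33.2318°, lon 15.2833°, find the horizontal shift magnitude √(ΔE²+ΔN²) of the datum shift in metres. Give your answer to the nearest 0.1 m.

228.0 m

At φ = -33.2318°, λ = 15.2833°: sin φ = -0.548028, cos φ = 0.836460, sin λ = 0.263592, cos λ = 0.964634.
ΔE = −sin λ·ΔX + cos λ·ΔY = −(0.263592)·(-62.5) + (0.964634)·(-66.7) = -47.87 m.
ΔN = −sin φ cos λ·ΔX − sin φ sin λ·ΔY + cos φ·ΔZ = −(-0.548028)(0.964634)(-62.5) − (-0.548028)(0.263592)(-66.7) + (0.836460)(317.5) = 222.90 m.
Horizontal magnitude = √(ΔE² + ΔN²) = √((-47.87)² + 222.90²) = 227.98 m.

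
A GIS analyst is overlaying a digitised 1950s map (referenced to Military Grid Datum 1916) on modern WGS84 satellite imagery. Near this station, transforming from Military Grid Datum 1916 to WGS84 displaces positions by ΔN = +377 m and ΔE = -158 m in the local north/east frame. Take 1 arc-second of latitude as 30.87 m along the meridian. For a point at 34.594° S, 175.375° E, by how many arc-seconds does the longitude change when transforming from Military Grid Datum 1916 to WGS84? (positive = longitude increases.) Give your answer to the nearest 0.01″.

At latitude -34.594°, cos φ = 0.823196.
1″ of longitude at this latitude = 30.87 × cos φ = 25.4121 m, so Δλ = -158.0 / 25.4121 = -6.218″.

Δλ = -6.22″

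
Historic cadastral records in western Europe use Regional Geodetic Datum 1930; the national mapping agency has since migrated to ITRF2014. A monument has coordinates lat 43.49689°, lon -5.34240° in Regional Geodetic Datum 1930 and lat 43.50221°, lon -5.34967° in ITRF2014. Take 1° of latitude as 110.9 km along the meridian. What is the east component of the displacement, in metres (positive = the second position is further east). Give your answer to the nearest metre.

Δφ = 43.50221° − 43.49689° = +0.00532°; Δλ = -5.34967° − -5.34240° = -0.00727°.
ΔN = Δφ × 110900 = 590.0 m; ΔE = Δλ × 110900 × cos(43.49689°) = -0.00727 × 110900 × 0.725412 = -584.9 m.

ΔE = -585 m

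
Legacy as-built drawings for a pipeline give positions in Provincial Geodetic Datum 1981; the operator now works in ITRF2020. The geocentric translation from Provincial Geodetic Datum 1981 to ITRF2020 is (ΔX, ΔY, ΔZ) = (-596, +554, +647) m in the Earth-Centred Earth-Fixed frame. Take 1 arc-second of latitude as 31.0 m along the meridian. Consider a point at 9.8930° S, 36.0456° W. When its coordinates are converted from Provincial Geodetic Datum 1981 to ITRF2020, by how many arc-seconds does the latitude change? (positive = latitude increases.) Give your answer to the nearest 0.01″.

sin φ = -0.171809, cos φ = 0.985130, sin λ = -0.588429, cos λ = 0.808549.
North component: ΔN = −sin φ cos λ·ΔX − sin φ sin λ·ΔY + cos φ·ΔZ = −(-0.171809)(0.808549)(-596) − (-0.171809)(-0.588429)(554) + (0.985130)(647) = 498.58 m.
1° of latitude spans 3600 × 31.00 = 111600 m, so Δφ = 498.58 / 111600 × 3600 = 16.083″.

Δφ = 16.08″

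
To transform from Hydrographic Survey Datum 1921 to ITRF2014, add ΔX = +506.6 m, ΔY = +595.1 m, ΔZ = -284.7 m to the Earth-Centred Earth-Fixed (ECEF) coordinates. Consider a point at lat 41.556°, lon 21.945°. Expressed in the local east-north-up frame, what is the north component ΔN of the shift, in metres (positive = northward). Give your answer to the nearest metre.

The local north axis is (−sin φ cos λ, −sin φ sin λ, cos φ), giving ΔN = -311.705 − 147.529 − 213.043 = -672.28 m.

ΔN = -672 m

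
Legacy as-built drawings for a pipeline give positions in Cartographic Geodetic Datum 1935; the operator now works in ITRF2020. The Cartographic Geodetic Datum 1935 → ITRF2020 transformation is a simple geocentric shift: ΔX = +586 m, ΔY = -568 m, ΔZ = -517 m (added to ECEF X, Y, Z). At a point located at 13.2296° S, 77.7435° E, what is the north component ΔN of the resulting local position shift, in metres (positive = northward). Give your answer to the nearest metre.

ΔN = -602 m

At φ = -13.2296°, λ = 77.7435°: sin φ = -0.228854, cos φ = 0.973461, sin λ = 0.977207, cos λ = 0.212289.
ΔN = −sin φ cos λ·ΔX − sin φ sin λ·ΔY + cos φ·ΔZ = −(-0.228854)(0.212289)(586) − (-0.228854)(0.977207)(-568) + (0.973461)(-517) = -601.84 m.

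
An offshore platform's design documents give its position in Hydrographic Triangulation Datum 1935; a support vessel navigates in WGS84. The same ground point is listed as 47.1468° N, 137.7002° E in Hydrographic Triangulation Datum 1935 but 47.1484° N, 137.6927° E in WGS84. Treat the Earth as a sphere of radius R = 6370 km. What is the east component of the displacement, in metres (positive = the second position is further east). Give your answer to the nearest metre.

ΔE = -567 m

Δφ = 47.1484° − 47.1468° = +0.0016°; Δλ = 137.6927° − 137.7002° = -0.0075°.
1° along a meridian = πR/180 = 111177 m.
ΔN = Δφ × 111177 = 177.9 m; ΔE = Δλ × 111177 × cos(47.1468°) = -0.0075 × 111177 × 0.680122 = -567.1 m.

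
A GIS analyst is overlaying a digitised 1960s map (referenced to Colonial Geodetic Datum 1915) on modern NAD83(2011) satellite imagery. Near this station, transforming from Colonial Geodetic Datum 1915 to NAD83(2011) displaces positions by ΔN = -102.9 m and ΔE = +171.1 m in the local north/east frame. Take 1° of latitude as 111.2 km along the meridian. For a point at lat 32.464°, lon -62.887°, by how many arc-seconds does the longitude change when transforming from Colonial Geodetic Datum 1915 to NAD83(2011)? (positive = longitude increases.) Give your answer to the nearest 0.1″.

At latitude 32.464°, cos φ = 0.843729.
1° of longitude at this latitude = 111.2 × cos φ = 93.82 km, so Δλ = 171.1 / 93822.7 = 0.0018237° = 6.565″.

Δλ = 6.6″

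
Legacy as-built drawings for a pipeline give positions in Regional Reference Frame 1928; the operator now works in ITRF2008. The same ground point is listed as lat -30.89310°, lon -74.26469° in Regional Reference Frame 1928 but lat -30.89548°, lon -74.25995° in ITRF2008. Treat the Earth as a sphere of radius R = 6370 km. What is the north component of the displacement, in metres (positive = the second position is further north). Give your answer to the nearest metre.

ΔN = -265 m

Δφ = -30.89548° − -30.89310° = -0.00238°; Δλ = -74.25995° − -74.26469° = +0.00474°.
1° along a meridian = πR/180 = 111177 m.
ΔN = Δφ × 111177 = -264.6 m; ΔE = Δλ × 111177 × cos(-30.89310°) = +0.00474 × 111177 × 0.858127 = 452.2 m.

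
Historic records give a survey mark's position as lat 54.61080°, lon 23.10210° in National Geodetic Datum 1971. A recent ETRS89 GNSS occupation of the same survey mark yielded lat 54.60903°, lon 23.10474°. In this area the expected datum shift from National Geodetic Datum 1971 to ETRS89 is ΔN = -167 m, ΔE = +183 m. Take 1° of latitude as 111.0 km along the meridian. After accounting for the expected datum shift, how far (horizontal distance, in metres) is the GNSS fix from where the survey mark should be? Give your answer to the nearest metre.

32 m

Observed coordinate differences: Δφ = -0.00177°, Δλ = +0.00264°.
Converting to metres (1° lat = 111000 m, cos φ = 0.579128): observed ΔN = -196.5 m, observed ΔE = 169.7 m.
Subtracting the expected shift leaves a residual of -196.5 − (-167) = -29.5 m north and 169.7 − (183) = -13.3 m east.
Residual distance = √((-29.5)² + (-13.3)²) = 32.3 m.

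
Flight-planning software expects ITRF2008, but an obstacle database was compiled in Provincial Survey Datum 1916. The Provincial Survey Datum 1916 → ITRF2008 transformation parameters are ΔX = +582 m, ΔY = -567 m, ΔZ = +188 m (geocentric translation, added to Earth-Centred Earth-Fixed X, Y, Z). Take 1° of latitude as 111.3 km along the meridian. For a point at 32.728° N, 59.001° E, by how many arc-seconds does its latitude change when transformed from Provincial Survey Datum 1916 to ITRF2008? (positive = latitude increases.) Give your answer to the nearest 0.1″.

Δφ = 8.4″

sin φ = 0.540651, cos φ = 0.841247, sin λ = 0.857176, cos λ = 0.515023.
North component: ΔN = −sin φ cos λ·ΔX − sin φ sin λ·ΔY + cos φ·ΔZ = −(0.540651)(0.515023)(582) − (0.540651)(0.857176)(-567) + (0.841247)(188) = 258.86 m.
1° of latitude spans 111300 m, so Δφ = 258.86 / 111300 × 3600 = 8.373″.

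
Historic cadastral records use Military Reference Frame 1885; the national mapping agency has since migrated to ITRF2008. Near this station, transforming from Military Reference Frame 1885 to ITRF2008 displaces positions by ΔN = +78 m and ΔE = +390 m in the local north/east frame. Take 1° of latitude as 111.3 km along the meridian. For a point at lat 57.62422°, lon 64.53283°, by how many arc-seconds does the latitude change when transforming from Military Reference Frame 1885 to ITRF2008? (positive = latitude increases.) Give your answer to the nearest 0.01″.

1° of latitude = 111.3 km, so Δφ = 78.0 / 111300 = 0.0007008° = 2.523″.

Δφ = 2.52″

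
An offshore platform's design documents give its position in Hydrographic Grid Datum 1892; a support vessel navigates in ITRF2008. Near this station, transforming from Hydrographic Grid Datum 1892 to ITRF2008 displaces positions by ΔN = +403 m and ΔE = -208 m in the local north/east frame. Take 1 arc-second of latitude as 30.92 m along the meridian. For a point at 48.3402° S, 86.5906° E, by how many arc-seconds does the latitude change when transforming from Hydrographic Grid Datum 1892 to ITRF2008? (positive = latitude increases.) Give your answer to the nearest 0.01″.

Δφ = 13.03″

1″ of latitude = 30.92 m, so Δφ = 403.0 / 30.92 = 13.034″.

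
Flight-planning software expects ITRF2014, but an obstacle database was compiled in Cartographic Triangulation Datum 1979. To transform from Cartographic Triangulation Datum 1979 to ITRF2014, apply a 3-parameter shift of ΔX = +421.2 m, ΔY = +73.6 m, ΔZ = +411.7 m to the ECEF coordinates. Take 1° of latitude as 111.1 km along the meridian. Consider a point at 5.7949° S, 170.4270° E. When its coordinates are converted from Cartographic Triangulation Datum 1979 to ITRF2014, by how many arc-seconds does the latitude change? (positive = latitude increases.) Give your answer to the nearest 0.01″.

Δφ = 11.95″

sin φ = -0.100968, cos φ = 0.994890, sin λ = 0.166304, cos λ = -0.986075.
North component: ΔN = −sin φ cos λ·ΔX − sin φ sin λ·ΔY + cos φ·ΔZ = −(-0.100968)(-0.986075)(421.2) − (-0.100968)(0.166304)(73.6) + (0.994890)(411.7) = 368.90 m.
1° of latitude spans 111100 m, so Δφ = 368.90 / 111100 × 3600 = 11.953″.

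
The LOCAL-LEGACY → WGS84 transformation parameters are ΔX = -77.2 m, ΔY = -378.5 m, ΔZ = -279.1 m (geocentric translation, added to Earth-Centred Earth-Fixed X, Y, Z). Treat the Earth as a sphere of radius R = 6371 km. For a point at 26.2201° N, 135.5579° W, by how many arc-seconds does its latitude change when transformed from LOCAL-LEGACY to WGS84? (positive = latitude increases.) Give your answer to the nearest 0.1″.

Δφ = -12.7″

sin φ = 0.441821, cos φ = 0.897103, sin λ = -0.700188, cos λ = -0.713958.
North component: ΔN = −sin φ cos λ·ΔX − sin φ sin λ·ΔY + cos φ·ΔZ = −(0.441821)(-0.713958)(-77.2) − (0.441821)(-0.700188)(-378.5) + (0.897103)(-279.1) = -391.83 m.
1° of latitude spans πR/180 = 111195 m, so Δφ = -391.83 / 111195 × 3600 = -12.686″.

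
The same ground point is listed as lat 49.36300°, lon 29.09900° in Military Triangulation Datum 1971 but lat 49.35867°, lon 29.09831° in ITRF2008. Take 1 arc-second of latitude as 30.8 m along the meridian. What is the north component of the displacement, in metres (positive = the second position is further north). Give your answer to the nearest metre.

Δφ = 49.35867° − 49.36300° = -0.00433°; Δλ = 29.09831° − 29.09900° = -0.00069°.
1° of latitude = 3600 × 30.80 = 110880 m.
ΔN = Δφ × 110880 = -480.1 m; ΔE = Δλ × 110880 × cos(49.36300°) = -0.00069 × 110880 × 0.651264 = -49.8 m.

ΔN = -480 m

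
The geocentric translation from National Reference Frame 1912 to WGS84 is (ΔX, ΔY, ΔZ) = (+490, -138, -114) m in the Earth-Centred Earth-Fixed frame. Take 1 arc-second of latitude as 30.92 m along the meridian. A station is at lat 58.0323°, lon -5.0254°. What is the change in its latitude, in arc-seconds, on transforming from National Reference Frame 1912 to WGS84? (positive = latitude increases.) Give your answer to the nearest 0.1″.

Δφ = -15.7″

sin φ = 0.848347, cos φ = 0.529441, sin λ = -0.087597, cos λ = 0.996156.
North component: ΔN = −sin φ cos λ·ΔX − sin φ sin λ·ΔY + cos φ·ΔZ = −(0.848347)(0.996156)(490) − (0.848347)(-0.087597)(-138) + (0.529441)(-114) = -484.70 m.
1° of latitude spans 3600 × 30.92 = 111312 m, so Δφ = -484.70 / 111312 × 3600 = -15.676″.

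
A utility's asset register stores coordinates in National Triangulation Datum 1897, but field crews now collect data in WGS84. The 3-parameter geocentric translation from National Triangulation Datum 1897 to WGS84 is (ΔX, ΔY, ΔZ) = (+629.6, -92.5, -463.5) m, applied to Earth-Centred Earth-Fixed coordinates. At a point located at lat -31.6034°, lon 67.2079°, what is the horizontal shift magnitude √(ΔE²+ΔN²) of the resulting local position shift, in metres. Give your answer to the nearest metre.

At φ = -31.6034°, λ = 67.2079°: sin φ = -0.524036, cos φ = 0.851696, sin λ = 0.921917, cos λ = 0.387388.
ΔE = −sin λ·ΔX + cos λ·ΔY = −(0.921917)·(629.6) + (0.387388)·(-92.5) = -616.27 m.
ΔN = −sin φ cos λ·ΔX − sin φ sin λ·ΔY + cos φ·ΔZ = −(-0.524036)(0.387388)(629.6) − (-0.524036)(0.921917)(-92.5) + (0.851696)(-463.5) = -311.64 m.
Horizontal magnitude = √(ΔE² + ΔN²) = √((-616.27)² + (-311.64)²) = 690.59 m.

691 m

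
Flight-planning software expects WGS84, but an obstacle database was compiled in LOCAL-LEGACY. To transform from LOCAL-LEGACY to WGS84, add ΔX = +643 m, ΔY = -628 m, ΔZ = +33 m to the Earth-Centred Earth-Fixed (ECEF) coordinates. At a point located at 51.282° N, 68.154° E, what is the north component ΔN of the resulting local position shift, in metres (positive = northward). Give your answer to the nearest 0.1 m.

ΔN = 288.8 m

At φ = 51.282°, λ = 68.154°: sin φ = 0.780234, cos φ = 0.625488, sin λ = 0.928187, cos λ = 0.372113.
ΔN = −sin φ cos λ·ΔX − sin φ sin λ·ΔY + cos φ·ΔZ = −(0.780234)(0.372113)(643) − (0.780234)(0.928187)(-628) + (0.625488)(33) = 288.76 m.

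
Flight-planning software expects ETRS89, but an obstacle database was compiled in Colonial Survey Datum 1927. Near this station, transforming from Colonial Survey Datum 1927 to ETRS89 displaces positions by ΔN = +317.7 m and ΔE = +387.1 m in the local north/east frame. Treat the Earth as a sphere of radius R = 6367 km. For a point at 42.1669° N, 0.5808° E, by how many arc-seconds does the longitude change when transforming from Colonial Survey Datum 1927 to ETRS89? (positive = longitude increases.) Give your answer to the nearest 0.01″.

Δλ = 16.92″

At latitude 42.1669°, cos φ = 0.741193.
One radian of longitude at latitude φ spans R cos φ, so Δλ = ΔE / (R cos φ) = 387.1 / (6367000 × 0.741193) = 8.2027e-05 rad = 16.919″.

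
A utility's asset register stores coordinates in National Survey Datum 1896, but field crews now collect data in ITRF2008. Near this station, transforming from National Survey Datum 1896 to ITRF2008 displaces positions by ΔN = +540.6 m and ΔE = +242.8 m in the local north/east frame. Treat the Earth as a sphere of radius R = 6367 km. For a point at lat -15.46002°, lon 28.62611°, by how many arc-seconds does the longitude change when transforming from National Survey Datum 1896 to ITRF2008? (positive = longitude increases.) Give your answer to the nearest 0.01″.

Δλ = 8.16″

At latitude -15.46002°, cos φ = 0.963817.
One radian of longitude at latitude φ spans R cos φ, so Δλ = ΔE / (R cos φ) = 242.8 / (6367000 × 0.963817) = 3.9566e-05 rad = 8.161″.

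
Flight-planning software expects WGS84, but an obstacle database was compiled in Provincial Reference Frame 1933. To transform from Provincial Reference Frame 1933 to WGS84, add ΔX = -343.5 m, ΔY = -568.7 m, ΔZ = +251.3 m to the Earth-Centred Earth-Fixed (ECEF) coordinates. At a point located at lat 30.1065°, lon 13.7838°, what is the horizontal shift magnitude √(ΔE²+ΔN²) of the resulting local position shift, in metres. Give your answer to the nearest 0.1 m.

652.9 m

At φ = 30.1065°, λ = 13.7838°: sin φ = 0.501609, cos φ = 0.865095, sin λ = 0.238259, cos λ = 0.971202.
ΔE = −sin λ·ΔX + cos λ·ΔY = −(0.238259)·(-343.5) + (0.971202)·(-568.7) = -470.48 m.
ΔN = −sin φ cos λ·ΔX − sin φ sin λ·ΔY + cos φ·ΔZ = −(0.501609)(0.971202)(-343.5) − (0.501609)(0.238259)(-568.7) + (0.865095)(251.3) = 452.71 m.
Horizontal magnitude = √(ΔE² + ΔN²) = √((-470.48)² + 452.71²) = 652.91 m.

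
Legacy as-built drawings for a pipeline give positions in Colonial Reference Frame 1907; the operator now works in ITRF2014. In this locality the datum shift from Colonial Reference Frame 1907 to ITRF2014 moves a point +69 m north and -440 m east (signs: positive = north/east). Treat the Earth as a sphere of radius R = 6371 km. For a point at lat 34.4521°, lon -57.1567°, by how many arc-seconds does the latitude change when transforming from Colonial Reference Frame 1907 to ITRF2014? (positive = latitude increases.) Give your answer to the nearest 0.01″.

On a sphere of radius R, 1 rad of latitude = R, so Δφ = ΔN / R = 69.0 / 6371000 = 1.0830e-05 rad = 2.234″.

Δφ = 2.23″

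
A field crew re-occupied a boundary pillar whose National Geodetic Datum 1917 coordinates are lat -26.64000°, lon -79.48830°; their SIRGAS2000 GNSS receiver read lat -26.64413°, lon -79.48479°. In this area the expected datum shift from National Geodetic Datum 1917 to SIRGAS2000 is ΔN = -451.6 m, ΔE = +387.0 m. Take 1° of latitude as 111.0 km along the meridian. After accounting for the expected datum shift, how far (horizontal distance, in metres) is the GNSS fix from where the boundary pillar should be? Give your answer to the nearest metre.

39 m

Observed coordinate differences: Δφ = -0.00413°, Δλ = +0.00351°.
Converting to metres (1° lat = 111000 m, cos φ = 0.893841): observed ΔN = -458.4 m, observed ΔE = 348.2 m.
Subtracting the expected shift leaves a residual of -458.4 − (-451.6) = -6.8 m north and 348.2 − (387.0) = -38.8 m east.
Residual distance = √((-6.8)² + (-38.8)²) = 39.3 m.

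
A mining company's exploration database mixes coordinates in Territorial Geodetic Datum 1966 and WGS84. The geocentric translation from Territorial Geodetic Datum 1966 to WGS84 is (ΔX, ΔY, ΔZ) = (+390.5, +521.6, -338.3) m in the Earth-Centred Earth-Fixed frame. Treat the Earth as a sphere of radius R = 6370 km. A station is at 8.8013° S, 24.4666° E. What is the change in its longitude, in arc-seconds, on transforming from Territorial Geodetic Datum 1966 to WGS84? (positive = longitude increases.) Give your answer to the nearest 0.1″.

Δλ = 10.3″

sin φ = -0.153008, cos φ = 0.988225, sin λ = 0.414163, cos λ = 0.910203.
East component: ΔE = −sin λ·ΔX + cos λ·ΔY = −(0.414163)(390.5) + (0.910203)(521.6) = 313.03 m.
1° of latitude spans πR/180 = 111177 m; at latitude φ, 1° of longitude spans that × cos φ = 109868.3 m, so Δλ = 313.03 / 109868.3 × 3600 = 10.257″.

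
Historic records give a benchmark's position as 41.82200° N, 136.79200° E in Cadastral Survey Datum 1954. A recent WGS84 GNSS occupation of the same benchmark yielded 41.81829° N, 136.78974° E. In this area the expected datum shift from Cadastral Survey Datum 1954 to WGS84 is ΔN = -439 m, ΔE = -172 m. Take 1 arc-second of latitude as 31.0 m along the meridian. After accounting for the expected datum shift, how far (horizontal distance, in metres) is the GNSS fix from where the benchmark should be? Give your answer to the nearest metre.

30 m

Observed coordinate differences: Δφ = -0.00371°, Δλ = -0.00226°.
Converting to metres (1° lat = 111600 m, cos φ = 0.745220): observed ΔN = -414.0 m, observed ΔE = -188.0 m.
Subtracting the expected shift leaves a residual of -414.0 − (-439) = 25.0 m north and -188.0 − (-172) = -16.0 m east.
Residual distance = √(25.0² + (-16.0)²) = 29.6 m.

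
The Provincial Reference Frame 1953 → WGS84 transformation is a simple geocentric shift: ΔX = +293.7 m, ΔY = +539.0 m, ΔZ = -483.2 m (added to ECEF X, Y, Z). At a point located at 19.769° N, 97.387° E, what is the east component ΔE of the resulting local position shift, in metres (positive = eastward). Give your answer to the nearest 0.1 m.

ΔE = -360.6 m

The local east axis at (φ, λ) is (−sin λ, cos λ, 0), so ΔE = −sin(97.387°)·293.7 + cos(97.387°)·539.0 = -360.56 m.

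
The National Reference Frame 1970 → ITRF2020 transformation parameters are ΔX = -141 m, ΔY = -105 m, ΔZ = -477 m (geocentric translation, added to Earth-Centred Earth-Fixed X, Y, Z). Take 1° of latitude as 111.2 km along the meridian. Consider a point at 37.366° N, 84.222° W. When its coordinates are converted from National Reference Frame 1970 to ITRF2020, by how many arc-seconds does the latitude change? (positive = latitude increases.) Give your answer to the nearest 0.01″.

sin φ = 0.606904, cos φ = 0.794775, sin λ = -0.994919, cos λ = 0.100674.
North component: ΔN = −sin φ cos λ·ΔX − sin φ sin λ·ΔY + cos φ·ΔZ = −(0.606904)(0.100674)(-141) − (0.606904)(-0.994919)(-105) + (0.794775)(-477) = -433.89 m.
1° of latitude spans 111200 m, so Δφ = -433.89 / 111200 × 3600 = -14.047″.

Δφ = -14.05″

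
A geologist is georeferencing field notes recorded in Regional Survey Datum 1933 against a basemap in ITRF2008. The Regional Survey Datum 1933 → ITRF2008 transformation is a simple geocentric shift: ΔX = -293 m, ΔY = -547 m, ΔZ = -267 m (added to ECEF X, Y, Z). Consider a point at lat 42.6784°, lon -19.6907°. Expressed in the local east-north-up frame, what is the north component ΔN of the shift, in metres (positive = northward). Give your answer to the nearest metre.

The local north axis is (−sin φ cos λ, −sin φ sin λ, cos φ), giving ΔN = 187.005 − 124.939 − 196.290 = -134.22 m.

ΔN = -134 m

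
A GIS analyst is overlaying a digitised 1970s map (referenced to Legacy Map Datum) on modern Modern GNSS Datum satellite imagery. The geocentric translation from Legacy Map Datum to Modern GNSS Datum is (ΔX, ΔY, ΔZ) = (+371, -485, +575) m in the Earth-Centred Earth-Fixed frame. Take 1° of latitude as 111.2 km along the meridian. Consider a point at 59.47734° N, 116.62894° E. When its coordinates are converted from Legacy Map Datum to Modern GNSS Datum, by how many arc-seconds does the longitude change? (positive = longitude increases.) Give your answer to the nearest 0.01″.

Δλ = -7.28″

sin φ = 0.861428, cos φ = 0.507879, sin λ = 0.893928, cos λ = -0.448211.
East component: ΔE = −sin λ·ΔX + cos λ·ΔY = −(0.893928)(371) + (-0.448211)(-485) = -114.27 m.
1° of latitude spans 111200 m; at latitude φ, 1° of longitude spans that × cos φ = 56476.2 m, so Δλ = -114.27 / 56476.2 × 3600 = -7.284″.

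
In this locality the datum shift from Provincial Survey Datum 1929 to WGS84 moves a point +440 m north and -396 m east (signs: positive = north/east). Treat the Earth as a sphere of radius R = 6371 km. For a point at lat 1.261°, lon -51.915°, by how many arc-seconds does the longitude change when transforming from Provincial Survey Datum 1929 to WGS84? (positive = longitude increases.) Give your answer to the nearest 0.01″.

At latitude 1.261°, cos φ = 0.999758.
One radian of longitude at latitude φ spans R cos φ, so Δλ = ΔE / (R cos φ) = -396.0 / (6371000 × 0.999758) = -6.2172e-05 rad = -12.824″.

Δλ = -12.82″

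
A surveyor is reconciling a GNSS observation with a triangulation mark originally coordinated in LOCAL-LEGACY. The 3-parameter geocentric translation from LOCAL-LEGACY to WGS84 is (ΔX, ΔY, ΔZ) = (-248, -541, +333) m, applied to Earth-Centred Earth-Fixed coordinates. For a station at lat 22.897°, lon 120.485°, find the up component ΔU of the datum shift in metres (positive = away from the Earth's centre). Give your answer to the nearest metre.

ΔU = -184 m

The local up (radial) axis is (cos φ cos λ, cos φ sin λ, sin φ), giving ΔU = 115.900 − 429.478 + 129.562 = -184.02 m.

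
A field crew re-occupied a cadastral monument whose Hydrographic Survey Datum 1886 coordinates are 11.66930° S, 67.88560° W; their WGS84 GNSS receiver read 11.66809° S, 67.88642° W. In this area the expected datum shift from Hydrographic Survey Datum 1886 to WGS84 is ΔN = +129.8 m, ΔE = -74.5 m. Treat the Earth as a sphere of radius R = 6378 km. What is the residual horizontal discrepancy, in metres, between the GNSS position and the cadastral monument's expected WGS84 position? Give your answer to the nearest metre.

16 m

Observed coordinate differences: Δφ = +0.00121°, Δλ = -0.00082°.
Converting to metres (1° lat = 111317 m, cos φ = 0.979331): observed ΔN = 134.7 m, observed ΔE = -89.4 m.
Subtracting the expected shift leaves a residual of 134.7 − (129.8) = 4.9 m north and -89.4 − (-74.5) = -14.9 m east.
Residual distance = √(4.9² + (-14.9)²) = 15.7 m.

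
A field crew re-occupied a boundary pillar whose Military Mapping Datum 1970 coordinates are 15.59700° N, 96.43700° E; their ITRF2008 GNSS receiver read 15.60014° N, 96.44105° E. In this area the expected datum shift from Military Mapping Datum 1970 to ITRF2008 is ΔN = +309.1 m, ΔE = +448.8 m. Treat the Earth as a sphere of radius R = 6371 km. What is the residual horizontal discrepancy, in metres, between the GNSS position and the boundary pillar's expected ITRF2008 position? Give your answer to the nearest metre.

Observed coordinate differences: Δφ = +0.00314°, Δλ = +0.00405°.
Converting to metres (1° lat = 111195 m, cos φ = 0.963177): observed ΔN = 349.2 m, observed ΔE = 433.8 m.
Subtracting the expected shift leaves a residual of 349.2 − (309.1) = 40.1 m north and 433.8 − (448.8) = -15.0 m east.
Residual distance = √(40.1² + (-15.0)²) = 42.8 m.

43 m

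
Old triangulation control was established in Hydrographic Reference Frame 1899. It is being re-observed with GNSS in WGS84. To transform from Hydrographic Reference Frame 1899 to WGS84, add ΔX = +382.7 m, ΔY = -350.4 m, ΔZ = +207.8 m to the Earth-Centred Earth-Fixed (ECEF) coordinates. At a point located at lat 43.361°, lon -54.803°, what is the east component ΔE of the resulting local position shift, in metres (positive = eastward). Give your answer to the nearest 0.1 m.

The local east axis at (φ, λ) is (−sin λ, cos λ, 0), so ΔE = −sin(-54.803°)·382.7 + cos(-54.803°)·(-350.4) = 110.77 m.

ΔE = 110.8 m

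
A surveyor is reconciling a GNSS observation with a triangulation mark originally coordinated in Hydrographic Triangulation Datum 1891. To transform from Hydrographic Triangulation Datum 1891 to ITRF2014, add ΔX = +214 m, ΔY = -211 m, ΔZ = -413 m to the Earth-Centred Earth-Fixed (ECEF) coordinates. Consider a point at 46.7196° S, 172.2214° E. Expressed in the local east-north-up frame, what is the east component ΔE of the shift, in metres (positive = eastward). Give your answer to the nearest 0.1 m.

ΔE = 180.1 m

At φ = -46.7196°, λ = 172.2214°: sin φ = -0.728007, cos φ = 0.685569, sin λ = 0.135346, cos λ = -0.990798.
ΔE = −sin λ·ΔX + cos λ·ΔY = −(0.135346)·(214) + (-0.990798)·(-211) = 180.09 m.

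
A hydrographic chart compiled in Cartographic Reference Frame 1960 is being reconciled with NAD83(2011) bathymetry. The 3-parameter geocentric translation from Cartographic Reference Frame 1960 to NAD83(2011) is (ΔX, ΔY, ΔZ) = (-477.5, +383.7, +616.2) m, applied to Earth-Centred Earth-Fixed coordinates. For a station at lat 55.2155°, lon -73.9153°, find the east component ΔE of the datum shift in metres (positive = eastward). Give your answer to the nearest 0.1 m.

The local east axis at (φ, λ) is (−sin λ, cos λ, 0), so ΔE = −sin(-73.9153°)·(-477.5) + cos(-73.9153°)·383.7 = -352.50 m.

ΔE = -352.5 m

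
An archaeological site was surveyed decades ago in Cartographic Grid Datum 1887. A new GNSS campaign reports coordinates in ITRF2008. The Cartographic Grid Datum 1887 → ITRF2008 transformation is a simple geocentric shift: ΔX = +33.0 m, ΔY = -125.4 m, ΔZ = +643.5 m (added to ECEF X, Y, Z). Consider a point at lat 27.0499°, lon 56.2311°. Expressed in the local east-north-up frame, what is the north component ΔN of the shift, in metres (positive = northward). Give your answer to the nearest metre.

At φ = 27.0499°, λ = 56.2311°: sin φ = 0.454766, cos φ = 0.890611, sin λ = 0.831286, cos λ = 0.555844.
ΔN = −sin φ cos λ·ΔX − sin φ sin λ·ΔY + cos φ·ΔZ = −(0.454766)(0.555844)(33.0) − (0.454766)(0.831286)(-125.4) + (0.890611)(643.5) = 612.17 m.

ΔN = 612 m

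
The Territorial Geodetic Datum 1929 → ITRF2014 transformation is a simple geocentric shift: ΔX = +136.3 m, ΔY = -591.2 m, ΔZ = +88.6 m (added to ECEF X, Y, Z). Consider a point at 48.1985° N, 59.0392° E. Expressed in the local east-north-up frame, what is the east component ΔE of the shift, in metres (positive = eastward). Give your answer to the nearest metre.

At φ = 48.1985°, λ = 59.0392°: sin φ = 0.745459, cos φ = 0.666552, sin λ = 0.857519, cos λ = 0.514452.
ΔE = −sin λ·ΔX + cos λ·ΔY = −(0.857519)·(136.3) + (0.514452)·(-591.2) = -421.02 m.

ΔE = -421 m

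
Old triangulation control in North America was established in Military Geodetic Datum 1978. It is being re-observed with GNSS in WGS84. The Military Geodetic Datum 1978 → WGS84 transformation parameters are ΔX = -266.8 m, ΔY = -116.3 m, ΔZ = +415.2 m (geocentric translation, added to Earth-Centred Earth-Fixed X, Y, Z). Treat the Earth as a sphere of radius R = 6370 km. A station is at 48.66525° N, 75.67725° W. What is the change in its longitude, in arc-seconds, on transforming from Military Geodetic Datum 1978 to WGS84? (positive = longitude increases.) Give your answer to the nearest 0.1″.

Δλ = -14.1″

sin φ = 0.750864, cos φ = 0.660457, sin λ = -0.968918, cos λ = 0.247384.
East component: ΔE = −sin λ·ΔX + cos λ·ΔY = −(-0.968918)(-266.8) + (0.247384)(-116.3) = -287.28 m.
1° of latitude spans πR/180 = 111177 m; at latitude φ, 1° of longitude spans that × cos φ = 73428.0 m, so Δλ = -287.28 / 73428.0 × 3600 = -14.085″.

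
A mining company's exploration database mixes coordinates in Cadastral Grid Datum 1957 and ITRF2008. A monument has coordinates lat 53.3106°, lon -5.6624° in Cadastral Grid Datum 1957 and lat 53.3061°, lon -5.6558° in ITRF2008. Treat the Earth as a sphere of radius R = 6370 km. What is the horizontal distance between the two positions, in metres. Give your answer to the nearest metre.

Δφ = 53.3061° − 53.3106° = -0.0045°; Δλ = -5.6558° − -5.6624° = +0.0066°.
1° along a meridian = πR/180 = 111177 m.
ΔN = Δφ × 111177 = -500.3 m; ΔE = Δλ × 111177 × cos(53.3106°) = +0.0066 × 111177 × 0.597477 = 438.4 m.
Distance = √(ΔE² + ΔN²) = √(438.4² + (-500.3)²) = 665.2 m.

665 m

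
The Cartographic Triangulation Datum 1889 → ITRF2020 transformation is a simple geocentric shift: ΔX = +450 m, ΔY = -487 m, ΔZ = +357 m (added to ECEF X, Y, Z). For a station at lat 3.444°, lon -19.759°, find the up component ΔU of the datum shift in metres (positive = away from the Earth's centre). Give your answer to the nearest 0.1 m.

ΔU = 608.5 m

The local up (radial) axis is (cos φ cos λ, cos φ sin λ, sin φ), giving ΔU = 422.740 + 164.340 + 21.446 = 608.53 m.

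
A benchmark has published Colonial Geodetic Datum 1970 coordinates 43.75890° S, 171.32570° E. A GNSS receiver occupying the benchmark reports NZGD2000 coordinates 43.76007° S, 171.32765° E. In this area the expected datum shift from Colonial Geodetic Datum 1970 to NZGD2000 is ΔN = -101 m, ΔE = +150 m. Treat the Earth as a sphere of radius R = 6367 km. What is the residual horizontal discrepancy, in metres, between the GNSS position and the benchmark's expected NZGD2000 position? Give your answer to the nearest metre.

Observed coordinate differences: Δφ = -0.00117°, Δλ = +0.00195°.
Converting to metres (1° lat = 111125 m, cos φ = 0.722257): observed ΔN = -130.0 m, observed ΔE = 156.5 m.
Subtracting the expected shift leaves a residual of -130.0 − (-101) = -29.0 m north and 156.5 − (150) = 6.5 m east.
Residual distance = √((-29.0)² + 6.5²) = 29.7 m.

30 m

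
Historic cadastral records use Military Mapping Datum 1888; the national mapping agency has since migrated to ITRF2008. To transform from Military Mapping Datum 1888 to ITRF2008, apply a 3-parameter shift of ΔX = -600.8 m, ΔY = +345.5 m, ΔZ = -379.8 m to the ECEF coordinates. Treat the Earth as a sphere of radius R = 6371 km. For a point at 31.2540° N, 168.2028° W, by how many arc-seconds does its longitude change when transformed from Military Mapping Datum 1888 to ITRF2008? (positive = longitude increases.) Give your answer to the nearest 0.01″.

Δλ = -17.46″

sin φ = 0.518833, cos φ = 0.854876, sin λ = -0.204448, cos λ = -0.978877.
East component: ΔE = −sin λ·ΔX + cos λ·ΔY = −(-0.204448)(-600.8) + (-0.978877)(345.5) = -461.03 m.
1° of latitude spans πR/180 = 111195 m; at latitude φ, 1° of longitude spans that × cos φ = 95057.8 m, so Δλ = -461.03 / 95057.8 × 3600 = -17.460″.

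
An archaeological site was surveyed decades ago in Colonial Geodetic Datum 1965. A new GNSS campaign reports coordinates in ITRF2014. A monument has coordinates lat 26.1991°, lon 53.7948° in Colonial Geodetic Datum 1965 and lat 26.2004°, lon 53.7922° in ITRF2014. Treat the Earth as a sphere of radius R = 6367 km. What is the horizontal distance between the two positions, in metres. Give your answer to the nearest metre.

Δφ = 26.2004° − 26.1991° = +0.0013°; Δλ = 53.7922° − 53.7948° = -0.0026°.
1° along a meridian = πR/180 = 111125 m.
ΔN = Δφ × 111125 = 144.5 m; ΔE = Δλ × 111125 × cos(26.1991°) = -0.0026 × 111125 × 0.897265 = -259.2 m.
Distance = √(ΔE² + ΔN²) = √((-259.2)² + 144.5²) = 296.8 m.

297 m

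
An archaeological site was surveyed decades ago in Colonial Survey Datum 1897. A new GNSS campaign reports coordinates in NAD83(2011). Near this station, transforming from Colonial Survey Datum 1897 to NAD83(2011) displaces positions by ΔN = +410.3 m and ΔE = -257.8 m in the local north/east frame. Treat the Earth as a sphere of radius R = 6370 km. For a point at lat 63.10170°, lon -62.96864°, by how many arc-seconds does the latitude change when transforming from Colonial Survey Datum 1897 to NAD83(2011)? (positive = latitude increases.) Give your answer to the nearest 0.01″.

Δφ = 13.29″

On a sphere of radius R, 1 rad of latitude = R, so Δφ = ΔN / R = 410.3 / 6370000 = 6.4411e-05 rad = 13.286″.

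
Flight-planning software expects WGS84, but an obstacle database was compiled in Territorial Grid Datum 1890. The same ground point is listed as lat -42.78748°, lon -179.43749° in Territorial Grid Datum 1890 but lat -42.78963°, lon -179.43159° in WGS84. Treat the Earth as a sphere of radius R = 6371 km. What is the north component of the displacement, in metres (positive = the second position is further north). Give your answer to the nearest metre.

ΔN = -239 m

Δφ = -42.78963° − -42.78748° = -0.00215°; Δλ = -179.43159° − -179.43749° = +0.00590°.
1° along a meridian = πR/180 = 111195 m.
ΔN = Δφ × 111195 = -239.1 m; ΔE = Δλ × 111195 × cos(-42.78748°) = +0.00590 × 111195 × 0.733878 = 481.5 m.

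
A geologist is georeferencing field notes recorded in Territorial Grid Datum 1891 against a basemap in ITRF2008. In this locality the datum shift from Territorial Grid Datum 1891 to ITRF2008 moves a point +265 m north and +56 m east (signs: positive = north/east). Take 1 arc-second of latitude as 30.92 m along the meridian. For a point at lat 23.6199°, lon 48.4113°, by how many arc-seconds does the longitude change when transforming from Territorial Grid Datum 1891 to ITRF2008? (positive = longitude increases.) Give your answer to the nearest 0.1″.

At latitude 23.6199°, cos φ = 0.916224.
1″ of longitude at this latitude = 30.92 × cos φ = 28.3296 m, so Δλ = 56.0 / 28.3296 = 1.977″.

Δλ = 2.0″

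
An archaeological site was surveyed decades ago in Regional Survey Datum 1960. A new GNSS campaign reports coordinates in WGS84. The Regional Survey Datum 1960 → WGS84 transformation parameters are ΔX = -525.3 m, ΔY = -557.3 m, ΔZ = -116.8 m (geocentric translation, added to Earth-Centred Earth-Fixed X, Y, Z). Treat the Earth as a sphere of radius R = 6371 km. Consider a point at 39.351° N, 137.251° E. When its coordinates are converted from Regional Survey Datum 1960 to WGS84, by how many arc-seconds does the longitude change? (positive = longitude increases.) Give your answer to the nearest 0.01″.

sin φ = 0.634069, cos φ = 0.773276, sin λ = 0.678788, cos λ = -0.734334.
East component: ΔE = −sin λ·ΔX + cos λ·ΔY = −(0.678788)(-525.3) + (-0.734334)(-557.3) = 765.81 m.
1° of latitude spans πR/180 = 111195 m; at latitude φ, 1° of longitude spans that × cos φ = 85984.4 m, so Δλ = 765.81 / 85984.4 × 3600 = 32.063″.

Δλ = 32.06″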